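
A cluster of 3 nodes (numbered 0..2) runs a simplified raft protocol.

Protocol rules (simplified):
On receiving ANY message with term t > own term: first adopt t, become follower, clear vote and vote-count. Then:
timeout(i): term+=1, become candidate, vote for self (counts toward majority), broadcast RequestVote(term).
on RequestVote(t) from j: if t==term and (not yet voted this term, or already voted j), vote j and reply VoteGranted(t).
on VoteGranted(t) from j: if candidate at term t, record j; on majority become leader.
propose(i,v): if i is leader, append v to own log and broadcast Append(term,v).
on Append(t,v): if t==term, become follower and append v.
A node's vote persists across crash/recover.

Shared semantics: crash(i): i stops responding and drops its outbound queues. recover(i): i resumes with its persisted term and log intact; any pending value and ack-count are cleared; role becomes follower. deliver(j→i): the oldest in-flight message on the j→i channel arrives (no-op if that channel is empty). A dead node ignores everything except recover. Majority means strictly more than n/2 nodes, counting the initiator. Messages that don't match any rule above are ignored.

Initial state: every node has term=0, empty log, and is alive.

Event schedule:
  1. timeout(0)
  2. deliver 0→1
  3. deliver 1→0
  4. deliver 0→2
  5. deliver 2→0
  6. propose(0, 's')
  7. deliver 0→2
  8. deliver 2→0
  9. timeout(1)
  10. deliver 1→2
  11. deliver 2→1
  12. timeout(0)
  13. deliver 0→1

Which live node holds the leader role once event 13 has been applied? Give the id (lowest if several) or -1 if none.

1

step 1 timeout(0): 0={cand,t=1,log=-}
step 2 deliver 0→1: 1={foll,t=1,log=-}
step 3 deliver 1→0: 0={lead,t=1,log=-}
step 4 deliver 0→2: 2={foll,t=1,log=-}
step 5 deliver 2→0: —
step 6 propose(0,'s'): 0={lead,t=1,log=s}
step 7 deliver 0→2: 2={foll,t=1,log=s}
step 8 deliver 2→0: —
step 9 timeout(1): 1={cand,t=2,log=-}
step 10 deliver 1→2: 2={foll,t=2,log=s}
step 11 deliver 2→1: 1={lead,t=2,log=-}
step 12 timeout(0): 0={cand,t=2,log=s}
step 13 deliver 0→1: —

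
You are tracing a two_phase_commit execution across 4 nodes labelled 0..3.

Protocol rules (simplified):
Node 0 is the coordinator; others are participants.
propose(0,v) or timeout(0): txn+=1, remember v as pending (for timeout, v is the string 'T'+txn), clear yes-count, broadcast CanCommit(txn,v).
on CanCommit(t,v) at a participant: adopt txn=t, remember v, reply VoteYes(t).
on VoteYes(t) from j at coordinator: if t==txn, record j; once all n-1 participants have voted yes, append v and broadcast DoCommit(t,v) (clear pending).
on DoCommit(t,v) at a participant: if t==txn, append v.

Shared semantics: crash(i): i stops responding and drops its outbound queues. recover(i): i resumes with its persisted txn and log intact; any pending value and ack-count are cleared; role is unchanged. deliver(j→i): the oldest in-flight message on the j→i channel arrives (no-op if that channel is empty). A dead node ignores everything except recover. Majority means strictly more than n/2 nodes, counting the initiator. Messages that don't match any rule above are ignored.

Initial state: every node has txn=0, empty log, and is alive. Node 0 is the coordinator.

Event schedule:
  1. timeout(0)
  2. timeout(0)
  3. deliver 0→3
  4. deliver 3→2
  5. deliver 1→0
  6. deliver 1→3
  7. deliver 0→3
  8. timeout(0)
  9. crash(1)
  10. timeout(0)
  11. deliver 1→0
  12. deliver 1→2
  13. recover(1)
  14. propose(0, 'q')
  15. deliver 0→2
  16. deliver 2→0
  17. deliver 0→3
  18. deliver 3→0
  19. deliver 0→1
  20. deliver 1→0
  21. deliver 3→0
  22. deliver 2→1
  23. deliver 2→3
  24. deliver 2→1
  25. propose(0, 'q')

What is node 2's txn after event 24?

step 1 timeout(0): 0={coor,t=1,log=-}
step 2 timeout(0): 0={coor,t=2,log=-}
step 3 deliver 0→3: 3={part,t=1,log=-}
step 4 deliver 3→2: —
step 5 deliver 1→0: —
step 6 deliver 1→3: —
step 7 deliver 0→3: 3={part,t=2,log=-}
step 8 timeout(0): 0={coor,t=3,log=-}
step 9 crash(1): 1={✗part,t=0,log=-}
step 10 timeout(0): 0={coor,t=4,log=-}
step 11 deliver 1→0: —
step 12 deliver 1→2: —
step 13 recover(1): 1={part,t=0,log=-}
step 14 propose(0,'q'): 0={coor,t=5,log=-}
step 15 deliver 0→2: 2={part,t=1,log=-}
step 16 deliver 2→0: —
step 17 deliver 0→3: 3={part,t=3,log=-}
step 18 deliver 3→0: —
step 19 deliver 0→1: 1={part,t=1,log=-}
step 20 deliver 1→0: —
step 21 deliver 3→0: —
step 22 deliver 2→1: —
step 23 deliver 2→3: —
step 24 deliver 2→1: —

1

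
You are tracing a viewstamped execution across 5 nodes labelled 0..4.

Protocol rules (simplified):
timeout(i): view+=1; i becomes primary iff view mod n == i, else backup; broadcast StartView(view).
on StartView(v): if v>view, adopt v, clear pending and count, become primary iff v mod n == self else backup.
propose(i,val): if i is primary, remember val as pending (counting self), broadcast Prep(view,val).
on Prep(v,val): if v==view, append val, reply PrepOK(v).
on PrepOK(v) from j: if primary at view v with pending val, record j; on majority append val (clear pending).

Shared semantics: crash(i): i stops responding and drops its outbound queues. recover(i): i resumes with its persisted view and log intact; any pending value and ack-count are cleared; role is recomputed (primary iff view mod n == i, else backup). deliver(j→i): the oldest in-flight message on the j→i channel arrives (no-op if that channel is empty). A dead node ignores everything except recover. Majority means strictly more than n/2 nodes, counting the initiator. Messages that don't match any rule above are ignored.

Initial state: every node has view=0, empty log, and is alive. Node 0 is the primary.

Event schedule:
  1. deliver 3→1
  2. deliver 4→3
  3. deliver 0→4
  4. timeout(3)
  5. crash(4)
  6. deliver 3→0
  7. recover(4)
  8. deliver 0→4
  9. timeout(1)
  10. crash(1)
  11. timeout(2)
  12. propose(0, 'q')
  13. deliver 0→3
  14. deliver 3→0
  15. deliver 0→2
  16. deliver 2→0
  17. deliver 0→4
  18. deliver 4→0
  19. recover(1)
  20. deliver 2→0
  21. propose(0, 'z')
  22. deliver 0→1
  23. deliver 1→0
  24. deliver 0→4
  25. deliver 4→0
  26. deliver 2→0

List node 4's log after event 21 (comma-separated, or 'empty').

empty

e1 deliver 3→1: ·
e2 deliver 4→3: ·
e3 deliver 0→4: ·
e4 timeout(3): 3[back,v=1,-]
e5 crash(4): 4[✗back,v=0,-]
e6 deliver 3→0: 0[back,v=1,-]
e7 recover(4): 4[back,v=0,-]
e8 deliver 0→4: ·
e9 timeout(1): 1[prim,v=1,-]
e10 crash(1): 1[✗prim,v=1,-]
e11 timeout(2): 2[back,v=1,-]
e12 propose(0,'q'): ·
e13 deliver 0→3: ·
e14 deliver 3→0: ·
e15 deliver 0→2: ·
e16 deliver 2→0: ·
e17 deliver 0→4: ·
e18 deliver 4→0: ·
e19 recover(1): 1[prim,v=1,-]
e20 deliver 2→0: ·
e21 propose(0,'z'): ·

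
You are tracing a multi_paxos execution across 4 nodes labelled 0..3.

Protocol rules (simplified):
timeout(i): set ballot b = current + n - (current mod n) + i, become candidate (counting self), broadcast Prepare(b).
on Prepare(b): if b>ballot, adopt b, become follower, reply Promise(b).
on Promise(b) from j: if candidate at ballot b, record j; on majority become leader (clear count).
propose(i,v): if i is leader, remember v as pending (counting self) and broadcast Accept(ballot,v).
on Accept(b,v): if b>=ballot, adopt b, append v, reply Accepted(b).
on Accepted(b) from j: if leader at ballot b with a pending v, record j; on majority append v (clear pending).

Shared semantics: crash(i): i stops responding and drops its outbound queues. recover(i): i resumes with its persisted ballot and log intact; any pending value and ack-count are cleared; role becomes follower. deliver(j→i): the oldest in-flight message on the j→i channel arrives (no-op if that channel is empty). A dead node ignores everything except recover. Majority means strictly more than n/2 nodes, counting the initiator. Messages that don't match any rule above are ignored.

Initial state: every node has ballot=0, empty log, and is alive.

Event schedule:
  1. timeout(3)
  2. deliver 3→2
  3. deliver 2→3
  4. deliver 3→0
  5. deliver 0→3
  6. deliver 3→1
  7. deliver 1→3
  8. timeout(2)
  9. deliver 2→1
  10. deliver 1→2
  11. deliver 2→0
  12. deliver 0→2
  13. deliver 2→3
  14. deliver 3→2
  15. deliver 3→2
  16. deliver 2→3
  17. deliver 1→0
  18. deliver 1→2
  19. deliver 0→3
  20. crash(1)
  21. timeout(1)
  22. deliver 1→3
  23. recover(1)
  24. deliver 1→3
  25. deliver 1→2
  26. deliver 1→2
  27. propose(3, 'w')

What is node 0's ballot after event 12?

1. timeout(3):  <3:cand b7 ->
2. deliver 3→2:  <2:foll b7 ->
3. deliver 2→3:  nop
4. deliver 3→0:  <0:foll b7 ->
5. deliver 0→3:  <3:lead b7 ->
6. deliver 3→1:  <1:foll b7 ->
7. deliver 1→3:  nop
8. timeout(2):  <2:cand b10 ->
9. deliver 2→1:  <1:foll b10 ->
10. deliver 1→2:  nop
11. deliver 2→0:  <0:foll b10 ->
12. deliver 0→2:  <2:lead b10 ->

10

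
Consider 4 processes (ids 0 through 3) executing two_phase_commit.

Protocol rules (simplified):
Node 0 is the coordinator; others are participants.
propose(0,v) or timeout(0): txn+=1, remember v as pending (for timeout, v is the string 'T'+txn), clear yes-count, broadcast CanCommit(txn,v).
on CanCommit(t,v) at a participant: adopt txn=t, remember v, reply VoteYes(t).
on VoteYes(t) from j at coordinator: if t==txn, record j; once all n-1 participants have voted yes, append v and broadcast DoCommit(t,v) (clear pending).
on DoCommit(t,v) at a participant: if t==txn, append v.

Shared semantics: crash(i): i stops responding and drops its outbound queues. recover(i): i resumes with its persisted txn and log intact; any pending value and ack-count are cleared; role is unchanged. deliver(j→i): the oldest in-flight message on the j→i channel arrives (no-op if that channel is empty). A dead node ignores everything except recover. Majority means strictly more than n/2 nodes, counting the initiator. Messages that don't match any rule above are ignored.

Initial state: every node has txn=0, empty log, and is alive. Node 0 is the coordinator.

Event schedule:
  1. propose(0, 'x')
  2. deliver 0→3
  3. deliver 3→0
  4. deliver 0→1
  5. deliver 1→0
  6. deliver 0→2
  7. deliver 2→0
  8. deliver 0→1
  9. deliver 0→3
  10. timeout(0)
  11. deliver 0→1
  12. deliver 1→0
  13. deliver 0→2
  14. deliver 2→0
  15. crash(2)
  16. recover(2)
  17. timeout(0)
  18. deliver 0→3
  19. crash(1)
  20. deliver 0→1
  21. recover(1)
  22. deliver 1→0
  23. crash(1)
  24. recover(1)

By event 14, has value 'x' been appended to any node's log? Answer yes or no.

yes

after 1 — propose(0,'x'): n0:coor/t1/[-]
after 2 — deliver 0→3: n3:part/t1/[-]
after 3 — deliver 3→0: ·
after 4 — deliver 0→1: n1:part/t1/[-]
after 5 — deliver 1→0: ·
after 6 — deliver 0→2: n2:part/t1/[-]
after 7 — deliver 2→0: n0:coor/t1/[x]
after 8 — deliver 0→1: n1:part/t1/[x]
after 9 — deliver 0→3: n3:part/t1/[x]
after 10 — timeout(0): n0:coor/t2/[x]
after 11 — deliver 0→1: n1:part/t2/[x]
after 12 — deliver 1→0: ·
after 13 — deliver 0→2: n2:part/t1/[x]
after 14 — deliver 2→0: ·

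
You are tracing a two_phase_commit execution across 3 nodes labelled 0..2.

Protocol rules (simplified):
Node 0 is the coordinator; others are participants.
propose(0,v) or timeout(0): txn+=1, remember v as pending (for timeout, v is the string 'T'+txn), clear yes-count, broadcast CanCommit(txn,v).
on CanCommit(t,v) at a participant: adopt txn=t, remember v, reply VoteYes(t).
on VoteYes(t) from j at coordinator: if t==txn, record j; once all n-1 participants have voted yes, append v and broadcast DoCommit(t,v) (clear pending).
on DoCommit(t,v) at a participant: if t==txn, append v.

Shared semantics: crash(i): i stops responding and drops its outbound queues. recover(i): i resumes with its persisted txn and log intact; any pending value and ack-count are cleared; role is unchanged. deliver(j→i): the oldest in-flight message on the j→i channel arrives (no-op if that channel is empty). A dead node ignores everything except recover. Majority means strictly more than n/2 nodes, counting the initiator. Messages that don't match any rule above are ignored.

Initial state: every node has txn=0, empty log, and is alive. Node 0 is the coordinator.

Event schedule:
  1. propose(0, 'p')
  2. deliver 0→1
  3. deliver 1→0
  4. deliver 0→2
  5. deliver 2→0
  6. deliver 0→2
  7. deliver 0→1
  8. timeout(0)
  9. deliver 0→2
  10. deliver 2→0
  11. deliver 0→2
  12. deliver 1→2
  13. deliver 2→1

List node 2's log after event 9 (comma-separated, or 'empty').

p

after 1 — propose(0,'p'): n0:coor/t1/[-]
after 2 — deliver 0→1: n1:part/t1/[-]
after 3 — deliver 1→0: ·
after 4 — deliver 0→2: n2:part/t1/[-]
after 5 — deliver 2→0: n0:coor/t1/[p]
after 6 — deliver 0→2: n2:part/t1/[p]
after 7 — deliver 0→1: n1:part/t1/[p]
after 8 — timeout(0): n0:coor/t2/[p]
after 9 — deliver 0→2: n2:part/t2/[p]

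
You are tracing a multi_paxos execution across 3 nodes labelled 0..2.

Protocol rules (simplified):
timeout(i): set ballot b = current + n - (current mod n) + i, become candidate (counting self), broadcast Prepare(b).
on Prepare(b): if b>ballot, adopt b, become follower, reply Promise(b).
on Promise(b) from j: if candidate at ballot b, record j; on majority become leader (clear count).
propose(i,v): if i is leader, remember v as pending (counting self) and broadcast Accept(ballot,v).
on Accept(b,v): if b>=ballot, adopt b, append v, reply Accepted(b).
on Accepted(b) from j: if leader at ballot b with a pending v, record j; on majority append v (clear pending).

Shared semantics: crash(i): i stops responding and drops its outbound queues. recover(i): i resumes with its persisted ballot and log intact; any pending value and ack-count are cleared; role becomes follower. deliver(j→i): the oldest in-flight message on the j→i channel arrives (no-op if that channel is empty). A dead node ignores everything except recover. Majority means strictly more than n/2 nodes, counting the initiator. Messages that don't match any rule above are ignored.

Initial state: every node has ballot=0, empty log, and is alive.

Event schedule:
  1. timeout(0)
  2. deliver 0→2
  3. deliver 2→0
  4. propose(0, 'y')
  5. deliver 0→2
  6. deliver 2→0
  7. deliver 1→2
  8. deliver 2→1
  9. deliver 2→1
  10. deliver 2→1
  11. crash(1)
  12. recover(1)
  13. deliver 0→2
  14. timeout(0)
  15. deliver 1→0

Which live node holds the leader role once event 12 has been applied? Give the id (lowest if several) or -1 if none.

0

after 1 — timeout(0): n0:cand/b3/[-]
after 2 — deliver 0→2: n2:foll/b3/[-]
after 3 — deliver 2→0: n0:lead/b3/[-]
after 4 — propose(0,'y'): ·
after 5 — deliver 0→2: n2:foll/b3/[y]
after 6 — deliver 2→0: n0:lead/b3/[y]
after 7 — deliver 1→2: ·
after 8 — deliver 2→1: ·
after 9 — deliver 2→1: ·
after 10 — deliver 2→1: ·
after 11 — crash(1): n1:✗foll/b0/[-]
after 12 — recover(1): n1:foll/b0/[-]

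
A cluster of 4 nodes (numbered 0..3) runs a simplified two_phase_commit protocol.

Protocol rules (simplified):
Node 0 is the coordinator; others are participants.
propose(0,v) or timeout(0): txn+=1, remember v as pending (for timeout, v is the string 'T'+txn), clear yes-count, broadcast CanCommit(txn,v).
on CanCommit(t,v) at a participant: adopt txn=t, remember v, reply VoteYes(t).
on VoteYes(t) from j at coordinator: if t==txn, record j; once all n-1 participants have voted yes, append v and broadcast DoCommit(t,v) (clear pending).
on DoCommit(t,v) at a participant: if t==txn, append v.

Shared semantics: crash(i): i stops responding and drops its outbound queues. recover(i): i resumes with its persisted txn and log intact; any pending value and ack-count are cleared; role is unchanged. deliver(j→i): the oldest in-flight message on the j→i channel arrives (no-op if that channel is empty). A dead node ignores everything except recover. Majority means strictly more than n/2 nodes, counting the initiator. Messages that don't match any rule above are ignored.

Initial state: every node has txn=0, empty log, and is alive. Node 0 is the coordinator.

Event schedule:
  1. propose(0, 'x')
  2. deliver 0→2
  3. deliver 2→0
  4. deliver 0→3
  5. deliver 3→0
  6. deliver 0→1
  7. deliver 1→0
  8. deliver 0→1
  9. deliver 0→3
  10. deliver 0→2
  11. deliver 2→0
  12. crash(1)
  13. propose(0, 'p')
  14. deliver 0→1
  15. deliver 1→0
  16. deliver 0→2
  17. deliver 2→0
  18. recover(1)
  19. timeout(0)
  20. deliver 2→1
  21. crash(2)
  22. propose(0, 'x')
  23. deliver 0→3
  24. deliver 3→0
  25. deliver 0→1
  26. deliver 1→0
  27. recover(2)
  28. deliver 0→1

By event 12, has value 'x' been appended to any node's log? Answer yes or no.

1. propose(0,'x'):  <0:coor t1 ->
2. deliver 0→2:  <2:part t1 ->
3. deliver 2→0:  nop
4. deliver 0→3:  <3:part t1 ->
5. deliver 3→0:  nop
6. deliver 0→1:  <1:part t1 ->
7. deliver 1→0:  <0:coor t1 x>
8. deliver 0→1:  <1:part t1 x>
9. deliver 0→3:  <3:part t1 x>
10. deliver 0→2:  <2:part t1 x>
11. deliver 2→0:  nop
12. crash(1):  <1:✗part t1 x>

yes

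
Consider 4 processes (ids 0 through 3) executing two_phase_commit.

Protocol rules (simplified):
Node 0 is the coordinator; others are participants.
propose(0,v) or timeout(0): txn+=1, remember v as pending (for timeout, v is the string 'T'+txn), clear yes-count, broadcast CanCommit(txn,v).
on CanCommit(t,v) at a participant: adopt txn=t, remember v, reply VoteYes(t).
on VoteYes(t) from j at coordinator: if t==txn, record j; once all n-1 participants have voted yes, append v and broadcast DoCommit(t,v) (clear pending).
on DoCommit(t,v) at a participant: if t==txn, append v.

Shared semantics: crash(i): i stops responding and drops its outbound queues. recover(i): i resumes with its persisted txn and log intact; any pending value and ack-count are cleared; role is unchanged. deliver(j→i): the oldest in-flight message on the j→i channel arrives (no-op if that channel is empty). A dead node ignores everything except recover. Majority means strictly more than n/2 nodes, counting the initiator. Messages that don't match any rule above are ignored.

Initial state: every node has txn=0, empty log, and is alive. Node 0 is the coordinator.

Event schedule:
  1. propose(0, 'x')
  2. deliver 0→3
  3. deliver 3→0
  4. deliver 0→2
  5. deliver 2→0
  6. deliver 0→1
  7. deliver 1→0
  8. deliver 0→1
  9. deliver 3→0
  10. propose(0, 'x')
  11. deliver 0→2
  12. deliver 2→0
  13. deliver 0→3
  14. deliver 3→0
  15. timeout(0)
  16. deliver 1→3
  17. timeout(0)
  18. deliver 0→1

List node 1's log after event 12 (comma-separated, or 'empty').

x

[1] propose(0,'x') → N0(coor t1 [-])
[2] deliver 0→3 → N3(part t1 [-])
[3] deliver 3→0 → ∅
[4] deliver 0→2 → N2(part t1 [-])
[5] deliver 2→0 → ∅
[6] deliver 0→1 → N1(part t1 [-])
[7] deliver 1→0 → N0(coor t1 [x])
[8] deliver 0→1 → N1(part t1 [x])
[9] deliver 3→0 → ∅
[10] propose(0,'x') → N0(coor t2 [x])
[11] deliver 0→2 → N2(part t1 [x])
[12] deliver 2→0 → ∅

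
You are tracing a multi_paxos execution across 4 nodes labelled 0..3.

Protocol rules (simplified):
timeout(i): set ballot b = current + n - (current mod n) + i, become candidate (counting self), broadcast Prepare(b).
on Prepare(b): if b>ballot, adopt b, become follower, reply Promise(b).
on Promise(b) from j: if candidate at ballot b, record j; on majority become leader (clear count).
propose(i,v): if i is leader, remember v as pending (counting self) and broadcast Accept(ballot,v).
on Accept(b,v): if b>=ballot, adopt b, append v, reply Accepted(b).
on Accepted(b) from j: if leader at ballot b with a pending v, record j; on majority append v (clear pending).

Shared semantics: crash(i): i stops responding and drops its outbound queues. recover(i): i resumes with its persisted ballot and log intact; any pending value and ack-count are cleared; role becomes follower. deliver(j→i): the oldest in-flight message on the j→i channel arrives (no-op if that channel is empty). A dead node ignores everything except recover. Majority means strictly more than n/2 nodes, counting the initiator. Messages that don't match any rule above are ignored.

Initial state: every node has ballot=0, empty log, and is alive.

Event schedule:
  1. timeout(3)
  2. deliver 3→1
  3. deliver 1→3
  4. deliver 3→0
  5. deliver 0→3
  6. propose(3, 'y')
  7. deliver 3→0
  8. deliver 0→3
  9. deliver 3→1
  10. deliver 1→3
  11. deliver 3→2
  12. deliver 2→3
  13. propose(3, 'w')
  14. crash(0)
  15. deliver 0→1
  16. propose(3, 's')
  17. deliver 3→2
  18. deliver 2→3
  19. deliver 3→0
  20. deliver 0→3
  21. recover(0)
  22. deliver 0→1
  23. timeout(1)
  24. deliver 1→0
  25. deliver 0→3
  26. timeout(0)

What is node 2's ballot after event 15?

7

e1 timeout(3): 3[cand,b=7,-]
e2 deliver 3→1: 1[foll,b=7,-]
e3 deliver 1→3: ·
e4 deliver 3→0: 0[foll,b=7,-]
e5 deliver 0→3: 3[lead,b=7,-]
e6 propose(3,'y'): ·
e7 deliver 3→0: 0[foll,b=7,y]
e8 deliver 0→3: ·
e9 deliver 3→1: 1[foll,b=7,y]
e10 deliver 1→3: 3[lead,b=7,y]
e11 deliver 3→2: 2[foll,b=7,-]
e12 deliver 2→3: ·
e13 propose(3,'w'): ·
e14 crash(0): 0[✗foll,b=7,y]
e15 deliver 0→1: ·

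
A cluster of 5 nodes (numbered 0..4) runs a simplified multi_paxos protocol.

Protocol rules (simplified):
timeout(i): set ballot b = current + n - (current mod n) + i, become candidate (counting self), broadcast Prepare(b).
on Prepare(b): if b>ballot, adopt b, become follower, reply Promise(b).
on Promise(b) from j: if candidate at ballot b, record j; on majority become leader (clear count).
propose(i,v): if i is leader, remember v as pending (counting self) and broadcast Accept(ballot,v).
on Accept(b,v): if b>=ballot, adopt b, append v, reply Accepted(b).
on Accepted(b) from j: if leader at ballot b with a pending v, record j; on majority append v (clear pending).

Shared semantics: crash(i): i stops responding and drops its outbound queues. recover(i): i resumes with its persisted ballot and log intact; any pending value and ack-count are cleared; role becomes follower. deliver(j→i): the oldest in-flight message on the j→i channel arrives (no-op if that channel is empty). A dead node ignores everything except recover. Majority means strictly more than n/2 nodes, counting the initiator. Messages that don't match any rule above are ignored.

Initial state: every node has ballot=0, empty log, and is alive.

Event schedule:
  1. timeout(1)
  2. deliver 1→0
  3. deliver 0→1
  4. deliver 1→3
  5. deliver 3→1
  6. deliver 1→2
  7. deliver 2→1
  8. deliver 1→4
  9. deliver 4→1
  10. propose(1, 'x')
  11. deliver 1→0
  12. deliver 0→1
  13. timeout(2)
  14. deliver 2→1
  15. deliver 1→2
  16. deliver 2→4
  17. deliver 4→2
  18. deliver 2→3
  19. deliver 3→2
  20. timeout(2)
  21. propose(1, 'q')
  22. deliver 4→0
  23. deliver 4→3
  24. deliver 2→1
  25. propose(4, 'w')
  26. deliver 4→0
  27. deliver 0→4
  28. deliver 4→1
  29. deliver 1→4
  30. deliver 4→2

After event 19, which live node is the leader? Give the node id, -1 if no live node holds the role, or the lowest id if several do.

2

step 1 timeout(1): 1={cand,b=6,log=-}
step 2 deliver 1→0: 0={foll,b=6,log=-}
step 3 deliver 0→1: —
step 4 deliver 1→3: 3={foll,b=6,log=-}
step 5 deliver 3→1: 1={lead,b=6,log=-}
step 6 deliver 1→2: 2={foll,b=6,log=-}
step 7 deliver 2→1: —
step 8 deliver 1→4: 4={foll,b=6,log=-}
step 9 deliver 4→1: —
step 10 propose(1,'x'): —
step 11 deliver 1→0: 0={foll,b=6,log=x}
step 12 deliver 0→1: —
step 13 timeout(2): 2={cand,b=12,log=-}
step 14 deliver 2→1: 1={foll,b=12,log=-}
step 15 deliver 1→2: —
step 16 deliver 2→4: 4={foll,b=12,log=-}
step 17 deliver 4→2: —
step 18 deliver 2→3: 3={foll,b=12,log=-}
step 19 deliver 3→2: 2={lead,b=12,log=-}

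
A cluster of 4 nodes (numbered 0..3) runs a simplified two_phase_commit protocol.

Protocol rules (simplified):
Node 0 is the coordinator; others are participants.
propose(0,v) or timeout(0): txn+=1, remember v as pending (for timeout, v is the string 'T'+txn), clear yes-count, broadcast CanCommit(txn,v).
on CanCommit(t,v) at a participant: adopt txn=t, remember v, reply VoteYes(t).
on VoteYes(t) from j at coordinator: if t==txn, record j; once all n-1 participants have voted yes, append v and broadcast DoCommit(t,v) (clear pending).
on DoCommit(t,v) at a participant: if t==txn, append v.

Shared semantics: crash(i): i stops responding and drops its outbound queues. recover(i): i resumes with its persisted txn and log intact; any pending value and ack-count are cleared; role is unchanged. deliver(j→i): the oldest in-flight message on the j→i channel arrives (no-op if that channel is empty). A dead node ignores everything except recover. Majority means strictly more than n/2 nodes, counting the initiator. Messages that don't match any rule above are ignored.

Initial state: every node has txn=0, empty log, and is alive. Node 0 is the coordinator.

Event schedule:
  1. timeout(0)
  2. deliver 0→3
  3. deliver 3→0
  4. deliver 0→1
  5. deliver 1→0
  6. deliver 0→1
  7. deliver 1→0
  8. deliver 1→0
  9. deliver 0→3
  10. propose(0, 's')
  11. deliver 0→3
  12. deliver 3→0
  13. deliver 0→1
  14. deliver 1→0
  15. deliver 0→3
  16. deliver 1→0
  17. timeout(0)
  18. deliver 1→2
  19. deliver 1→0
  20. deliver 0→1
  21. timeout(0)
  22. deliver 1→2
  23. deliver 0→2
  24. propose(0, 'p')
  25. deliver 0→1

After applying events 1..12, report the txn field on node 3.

2

after 1 — timeout(0): n0:coor/t1/[-]
after 2 — deliver 0→3: n3:part/t1/[-]
after 3 — deliver 3→0: ·
after 4 — deliver 0→1: n1:part/t1/[-]
after 5 — deliver 1→0: ·
after 6 — deliver 0→1: ·
after 7 — deliver 1→0: ·
after 8 — deliver 1→0: ·
after 9 — deliver 0→3: ·
after 10 — propose(0,'s'): n0:coor/t2/[-]
after 11 — deliver 0→3: n3:part/t2/[-]
after 12 — deliver 3→0: ·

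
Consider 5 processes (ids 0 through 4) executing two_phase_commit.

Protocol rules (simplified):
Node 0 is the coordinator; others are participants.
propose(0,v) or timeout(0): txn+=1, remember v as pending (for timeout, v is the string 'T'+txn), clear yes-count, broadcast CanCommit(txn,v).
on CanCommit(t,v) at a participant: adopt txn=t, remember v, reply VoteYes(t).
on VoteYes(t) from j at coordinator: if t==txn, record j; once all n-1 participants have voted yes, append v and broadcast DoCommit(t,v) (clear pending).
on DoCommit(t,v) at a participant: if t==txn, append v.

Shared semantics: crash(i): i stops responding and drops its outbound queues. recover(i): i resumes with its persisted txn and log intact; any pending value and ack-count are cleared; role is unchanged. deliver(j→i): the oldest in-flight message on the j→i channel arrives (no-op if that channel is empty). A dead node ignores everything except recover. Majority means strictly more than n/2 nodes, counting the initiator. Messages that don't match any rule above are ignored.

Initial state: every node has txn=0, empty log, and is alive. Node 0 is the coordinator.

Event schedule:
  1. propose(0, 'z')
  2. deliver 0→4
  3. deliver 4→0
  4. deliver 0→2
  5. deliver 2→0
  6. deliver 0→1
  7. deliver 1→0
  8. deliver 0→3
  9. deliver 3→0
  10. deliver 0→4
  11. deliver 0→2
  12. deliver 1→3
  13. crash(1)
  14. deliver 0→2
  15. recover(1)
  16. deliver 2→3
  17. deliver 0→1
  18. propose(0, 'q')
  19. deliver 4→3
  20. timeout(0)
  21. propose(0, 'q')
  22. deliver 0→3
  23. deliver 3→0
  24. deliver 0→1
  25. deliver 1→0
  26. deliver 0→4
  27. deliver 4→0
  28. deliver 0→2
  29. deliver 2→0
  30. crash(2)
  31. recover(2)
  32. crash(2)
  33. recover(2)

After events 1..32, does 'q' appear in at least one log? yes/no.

e1 propose(0,'z'): 0[coor,t=1,-]
e2 deliver 0→4: 4[part,t=1,-]
e3 deliver 4→0: ·
e4 deliver 0→2: 2[part,t=1,-]
e5 deliver 2→0: ·
e6 deliver 0→1: 1[part,t=1,-]
e7 deliver 1→0: ·
e8 deliver 0→3: 3[part,t=1,-]
e9 deliver 3→0: 0[coor,t=1,z]
e10 deliver 0→4: 4[part,t=1,z]
e11 deliver 0→2: 2[part,t=1,z]
e12 deliver 1→3: ·
e13 crash(1): 1[✗part,t=1,-]
e14 deliver 0→2: ·
e15 recover(1): 1[part,t=1,-]
e16 deliver 2→3: ·
e17 deliver 0→1: 1[part,t=1,z]
e18 propose(0,'q'): 0[coor,t=2,z]
e19 deliver 4→3: ·
e20 timeout(0): 0[coor,t=3,z]
e21 propose(0,'q'): 0[coor,t=4,z]
e22 deliver 0→3: 3[part,t=1,z]
e23 deliver 3→0: ·
e24 deliver 0→1: 1[part,t=2,z]
e25 deliver 1→0: ·
e26 deliver 0→4: 4[part,t=2,z]
e27 deliver 4→0: ·
e28 deliver 0→2: 2[part,t=2,z]
e29 deliver 2→0: ·
e30 crash(2): 2[✗part,t=2,z]
e31 recover(2): 2[part,t=2,z]
e32 crash(2): 2[✗part,t=2,z]

no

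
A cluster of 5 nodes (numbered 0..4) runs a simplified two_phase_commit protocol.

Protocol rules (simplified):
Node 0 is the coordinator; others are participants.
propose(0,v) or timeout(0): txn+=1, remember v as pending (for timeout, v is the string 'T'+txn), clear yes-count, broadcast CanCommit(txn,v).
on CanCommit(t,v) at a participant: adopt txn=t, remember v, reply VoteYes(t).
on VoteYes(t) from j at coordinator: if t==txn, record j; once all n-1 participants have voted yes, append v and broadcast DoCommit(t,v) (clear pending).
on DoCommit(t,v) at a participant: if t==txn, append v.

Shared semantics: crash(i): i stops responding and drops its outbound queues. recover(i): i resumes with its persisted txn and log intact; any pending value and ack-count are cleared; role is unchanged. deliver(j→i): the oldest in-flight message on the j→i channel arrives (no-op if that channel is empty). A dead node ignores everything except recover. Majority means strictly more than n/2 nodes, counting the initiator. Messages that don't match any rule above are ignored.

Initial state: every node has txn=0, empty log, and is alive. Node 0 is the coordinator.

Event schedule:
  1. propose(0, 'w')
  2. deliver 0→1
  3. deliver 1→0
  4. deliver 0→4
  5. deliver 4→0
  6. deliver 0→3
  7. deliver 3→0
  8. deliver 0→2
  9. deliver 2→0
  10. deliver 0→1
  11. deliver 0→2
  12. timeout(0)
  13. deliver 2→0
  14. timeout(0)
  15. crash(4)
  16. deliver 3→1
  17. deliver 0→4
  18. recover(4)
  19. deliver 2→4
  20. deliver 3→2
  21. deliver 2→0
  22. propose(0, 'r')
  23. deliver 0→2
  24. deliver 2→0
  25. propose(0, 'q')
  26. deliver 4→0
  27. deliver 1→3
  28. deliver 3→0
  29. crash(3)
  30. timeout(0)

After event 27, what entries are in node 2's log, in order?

w

after 1 — propose(0,'w'): n0:coor/t1/[-]
after 2 — deliver 0→1: n1:part/t1/[-]
after 3 — deliver 1→0: ·
after 4 — deliver 0→4: n4:part/t1/[-]
after 5 — deliver 4→0: ·
after 6 — deliver 0→3: n3:part/t1/[-]
after 7 — deliver 3→0: ·
after 8 — deliver 0→2: n2:part/t1/[-]
after 9 — deliver 2→0: n0:coor/t1/[w]
after 10 — deliver 0→1: n1:part/t1/[w]
after 11 — deliver 0→2: n2:part/t1/[w]
after 12 — timeout(0): n0:coor/t2/[w]
after 13 — deliver 2→0: ·
after 14 — timeout(0): n0:coor/t3/[w]
after 15 — crash(4): n4:✗part/t1/[-]
after 16 — deliver 3→1: ·
after 17 — deliver 0→4: ·
after 18 — recover(4): n4:part/t1/[-]
after 19 — deliver 2→4: ·
after 20 — deliver 3→2: ·
after 21 — deliver 2→0: ·
after 22 — propose(0,'r'): n0:coor/t4/[w]
after 23 — deliver 0→2: n2:part/t2/[w]
after 24 — deliver 2→0: ·
after 25 — propose(0,'q'): n0:coor/t5/[w]
after 26 — deliver 4→0: ·
after 27 — deliver 1→3: ·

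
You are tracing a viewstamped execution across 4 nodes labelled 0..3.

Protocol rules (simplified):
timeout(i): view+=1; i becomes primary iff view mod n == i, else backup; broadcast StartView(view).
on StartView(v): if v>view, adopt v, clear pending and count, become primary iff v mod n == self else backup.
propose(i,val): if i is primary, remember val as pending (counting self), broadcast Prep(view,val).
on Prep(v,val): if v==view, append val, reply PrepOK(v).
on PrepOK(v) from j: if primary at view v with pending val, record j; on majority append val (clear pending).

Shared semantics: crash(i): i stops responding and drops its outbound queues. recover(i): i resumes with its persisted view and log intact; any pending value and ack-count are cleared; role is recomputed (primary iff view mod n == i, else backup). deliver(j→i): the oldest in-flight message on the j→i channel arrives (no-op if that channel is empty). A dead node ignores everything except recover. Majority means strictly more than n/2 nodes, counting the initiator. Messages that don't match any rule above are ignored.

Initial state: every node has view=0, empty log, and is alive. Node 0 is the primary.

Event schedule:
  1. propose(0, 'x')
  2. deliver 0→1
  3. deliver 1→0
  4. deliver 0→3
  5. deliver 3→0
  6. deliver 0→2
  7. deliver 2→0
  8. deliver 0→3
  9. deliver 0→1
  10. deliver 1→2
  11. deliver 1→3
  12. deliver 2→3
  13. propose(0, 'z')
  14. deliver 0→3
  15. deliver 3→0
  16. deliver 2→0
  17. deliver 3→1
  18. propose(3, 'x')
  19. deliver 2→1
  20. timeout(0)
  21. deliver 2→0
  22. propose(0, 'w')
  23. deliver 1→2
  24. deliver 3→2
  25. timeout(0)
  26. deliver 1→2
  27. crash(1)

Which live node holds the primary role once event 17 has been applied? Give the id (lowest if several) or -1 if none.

e1 propose(0,'x'): ·
e2 deliver 0→1: 1[back,v=0,x]
e3 deliver 1→0: ·
e4 deliver 0→3: 3[back,v=0,x]
e5 deliver 3→0: 0[prim,v=0,x]
e6 deliver 0→2: 2[back,v=0,x]
e7 deliver 2→0: ·
e8 deliver 0→3: ·
e9 deliver 0→1: ·
e10 deliver 1→2: ·
e11 deliver 1→3: ·
e12 deliver 2→3: ·
e13 propose(0,'z'): ·
e14 deliver 0→3: 3[back,v=0,x,z]
e15 deliver 3→0: ·
e16 deliver 2→0: ·
e17 deliver 3→1: ·

0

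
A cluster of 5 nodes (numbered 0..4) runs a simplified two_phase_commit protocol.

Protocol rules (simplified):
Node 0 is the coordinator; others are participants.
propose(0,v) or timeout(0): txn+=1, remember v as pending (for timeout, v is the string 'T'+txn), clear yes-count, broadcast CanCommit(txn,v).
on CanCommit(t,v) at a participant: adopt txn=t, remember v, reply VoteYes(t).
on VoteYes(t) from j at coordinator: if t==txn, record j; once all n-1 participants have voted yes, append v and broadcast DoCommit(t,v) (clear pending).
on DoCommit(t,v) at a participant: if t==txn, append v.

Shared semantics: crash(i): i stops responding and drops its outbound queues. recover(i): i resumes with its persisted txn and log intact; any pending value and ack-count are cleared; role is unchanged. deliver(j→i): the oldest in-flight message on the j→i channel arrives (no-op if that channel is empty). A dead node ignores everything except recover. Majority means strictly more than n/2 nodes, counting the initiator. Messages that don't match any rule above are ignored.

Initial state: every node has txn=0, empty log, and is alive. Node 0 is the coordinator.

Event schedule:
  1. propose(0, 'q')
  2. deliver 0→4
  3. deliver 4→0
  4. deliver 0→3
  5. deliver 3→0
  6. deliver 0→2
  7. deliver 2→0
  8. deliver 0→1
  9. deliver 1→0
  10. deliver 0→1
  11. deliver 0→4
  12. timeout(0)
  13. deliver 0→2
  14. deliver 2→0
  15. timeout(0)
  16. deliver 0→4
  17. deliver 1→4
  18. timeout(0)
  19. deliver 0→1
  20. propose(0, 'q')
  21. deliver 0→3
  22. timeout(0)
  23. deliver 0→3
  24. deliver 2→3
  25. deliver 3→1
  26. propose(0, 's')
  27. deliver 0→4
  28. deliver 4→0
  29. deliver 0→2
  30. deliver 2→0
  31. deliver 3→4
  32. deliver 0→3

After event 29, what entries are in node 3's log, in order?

step 1 propose(0,'q'): 0={coor,t=1,log=-}
step 2 deliver 0→4: 4={part,t=1,log=-}
step 3 deliver 4→0: —
step 4 deliver 0→3: 3={part,t=1,log=-}
step 5 deliver 3→0: —
step 6 deliver 0→2: 2={part,t=1,log=-}
step 7 deliver 2→0: —
step 8 deliver 0→1: 1={part,t=1,log=-}
step 9 deliver 1→0: 0={coor,t=1,log=q}
step 10 deliver 0→1: 1={part,t=1,log=q}
step 11 deliver 0→4: 4={part,t=1,log=q}
step 12 timeout(0): 0={coor,t=2,log=q}
step 13 deliver 0→2: 2={part,t=1,log=q}
step 14 deliver 2→0: —
step 15 timeout(0): 0={coor,t=3,log=q}
step 16 deliver 0→4: 4={part,t=2,log=q}
step 17 deliver 1→4: —
step 18 timeout(0): 0={coor,t=4,log=q}
step 19 deliver 0→1: 1={part,t=2,log=q}
step 20 propose(0,'q'): 0={coor,t=5,log=q}
step 21 deliver 0→3: 3={part,t=1,log=q}
step 22 timeout(0): 0={coor,t=6,log=q}
step 23 deliver 0→3: 3={part,t=2,log=q}
step 24 deliver 2→3: —
step 25 deliver 3→1: —
step 26 propose(0,'s'): 0={coor,t=7,log=q}
step 27 deliver 0→4: 4={part,t=3,log=q}
step 28 deliver 4→0: —
step 29 deliver 0→2: 2={part,t=2,log=q}

q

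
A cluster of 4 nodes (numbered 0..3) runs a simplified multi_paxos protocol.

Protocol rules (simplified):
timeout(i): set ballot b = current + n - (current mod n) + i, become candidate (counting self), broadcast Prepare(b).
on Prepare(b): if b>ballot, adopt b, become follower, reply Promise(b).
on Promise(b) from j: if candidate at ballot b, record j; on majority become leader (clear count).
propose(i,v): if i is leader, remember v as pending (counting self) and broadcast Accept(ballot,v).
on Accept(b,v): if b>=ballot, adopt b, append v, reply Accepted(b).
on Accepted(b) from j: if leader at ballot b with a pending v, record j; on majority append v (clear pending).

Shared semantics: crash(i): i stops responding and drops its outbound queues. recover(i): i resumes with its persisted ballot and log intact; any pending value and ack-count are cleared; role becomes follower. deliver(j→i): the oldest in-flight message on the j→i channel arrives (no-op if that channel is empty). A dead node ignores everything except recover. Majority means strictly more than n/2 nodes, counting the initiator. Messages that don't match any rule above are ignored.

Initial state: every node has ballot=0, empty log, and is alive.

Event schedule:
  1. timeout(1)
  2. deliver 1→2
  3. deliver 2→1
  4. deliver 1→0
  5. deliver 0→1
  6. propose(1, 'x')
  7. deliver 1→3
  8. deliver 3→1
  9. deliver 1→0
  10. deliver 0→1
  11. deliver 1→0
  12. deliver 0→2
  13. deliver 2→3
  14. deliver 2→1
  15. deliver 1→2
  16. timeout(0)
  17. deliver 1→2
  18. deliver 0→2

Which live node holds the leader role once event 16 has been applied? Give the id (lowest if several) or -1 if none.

1

e1 timeout(1): 1[cand,b=5,-]
e2 deliver 1→2: 2[foll,b=5,-]
e3 deliver 2→1: ·
e4 deliver 1→0: 0[foll,b=5,-]
e5 deliver 0→1: 1[lead,b=5,-]
e6 propose(1,'x'): ·
e7 deliver 1→3: 3[foll,b=5,-]
e8 deliver 3→1: ·
e9 deliver 1→0: 0[foll,b=5,x]
e10 deliver 0→1: ·
e11 deliver 1→0: ·
e12 deliver 0→2: ·
e13 deliver 2→3: ·
e14 deliver 2→1: ·
e15 deliver 1→2: 2[foll,b=5,x]
e16 timeout(0): 0[cand,b=8,x]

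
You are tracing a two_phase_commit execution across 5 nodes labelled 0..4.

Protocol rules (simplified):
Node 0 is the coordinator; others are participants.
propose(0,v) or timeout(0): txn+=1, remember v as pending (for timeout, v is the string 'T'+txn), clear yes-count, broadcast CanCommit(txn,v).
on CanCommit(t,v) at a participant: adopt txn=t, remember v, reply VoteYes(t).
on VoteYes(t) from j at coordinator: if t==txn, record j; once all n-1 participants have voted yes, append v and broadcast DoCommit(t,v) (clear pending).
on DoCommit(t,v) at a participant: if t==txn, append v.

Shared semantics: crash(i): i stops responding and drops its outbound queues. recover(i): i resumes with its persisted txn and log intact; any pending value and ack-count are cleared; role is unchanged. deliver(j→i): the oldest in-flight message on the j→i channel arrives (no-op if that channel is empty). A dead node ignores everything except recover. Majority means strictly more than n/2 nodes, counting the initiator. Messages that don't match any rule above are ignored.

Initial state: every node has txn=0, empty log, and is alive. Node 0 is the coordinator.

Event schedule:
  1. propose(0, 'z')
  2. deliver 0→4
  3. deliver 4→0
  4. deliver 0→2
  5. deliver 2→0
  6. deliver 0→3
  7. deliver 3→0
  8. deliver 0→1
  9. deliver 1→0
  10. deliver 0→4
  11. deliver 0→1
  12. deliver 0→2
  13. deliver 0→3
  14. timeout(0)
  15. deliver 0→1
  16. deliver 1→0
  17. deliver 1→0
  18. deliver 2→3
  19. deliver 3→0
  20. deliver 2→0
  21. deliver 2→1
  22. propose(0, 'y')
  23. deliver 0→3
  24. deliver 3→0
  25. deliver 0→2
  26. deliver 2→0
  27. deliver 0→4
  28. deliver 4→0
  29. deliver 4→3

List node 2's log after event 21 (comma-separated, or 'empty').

1. propose(0,'z'):  <0:coor t1 ->
2. deliver 0→4:  <4:part t1 ->
3. deliver 4→0:  nop
4. deliver 0→2:  <2:part t1 ->
5. deliver 2→0:  nop
6. deliver 0→3:  <3:part t1 ->
7. deliver 3→0:  nop
8. deliver 0→1:  <1:part t1 ->
9. deliver 1→0:  <0:coor t1 z>
10. deliver 0→4:  <4:part t1 z>
11. deliver 0→1:  <1:part t1 z>
12. deliver 0→2:  <2:part t1 z>
13. deliver 0→3:  <3:part t1 z>
14. timeout(0):  <0:coor t2 z>
15. deliver 0→1:  <1:part t2 z>
16. deliver 1→0:  nop
17. deliver 1→0:  nop
18. deliver 2→3:  nop
19. deliver 3→0:  nop
20. deliver 2→0:  nop
21. deliver 2→1:  nop

z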